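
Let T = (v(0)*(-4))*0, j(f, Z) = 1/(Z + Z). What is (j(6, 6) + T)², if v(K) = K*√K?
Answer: 1/144 ≈ 0.0069444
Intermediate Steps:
v(K) = K^(3/2)
j(f, Z) = 1/(2*Z)
T = 0 (T = (0^(3/2)*(-4))*0 = (0*(-4))*0 = 0*0 = 0)
(j(6, 6) + T)² = ((½)/6 + 0)² = ((½)*(⅙) + 0)² = (1/12 + 0)² = (1/12)² = 1/144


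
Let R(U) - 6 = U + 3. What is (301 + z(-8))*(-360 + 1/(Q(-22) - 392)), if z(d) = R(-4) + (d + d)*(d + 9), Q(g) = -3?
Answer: -8247658/79 ≈ -1.0440e+5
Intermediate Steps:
R(U) = 9 + U (R(U) = 6 + (U + 3) = 6 + (3 + U) = 9 + U)
z(d) = 5 + 2*d*(9 + d) (z(d) = (9 - 4) + (d + d)*(d + 9) = 5 + (2*d)*(9 + d) = 5 + 2*d*(9 + d))
(301 + z(-8))*(-360 + 1/(Q(-22) - 392)) = (301 + (5 + 2*(-8)² + 18*(-8)))*(-360 + 1/(-3 - 392)) = (301 + (5 + 2*64 - 144))*(-360 + 1/(-395)) = (301 + (5 + 128 - 144))*(-360 - 1/395) = (301 - 11)*(-142201/395) = 290*(-142201/395) = -8247658/79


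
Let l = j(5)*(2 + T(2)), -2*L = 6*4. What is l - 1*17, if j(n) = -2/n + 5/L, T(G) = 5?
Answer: -1363/60 ≈ -22.717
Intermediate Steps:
L = -12 (L = -3*4 = -½*24 = -12)
j(n) = -5/12 - 2/n (j(n) = -2/n + 5/(-12) = -2/n + 5*(-1/12) = -2/n - 5/12 = -5/12 - 2/n)
l = -343/60 (l = (-5/12 - 2/5)*(2 + 5) = (-5/12 - 2*⅕)*7 = (-5/12 - ⅖)*7 = -49/60*7 = -343/60 ≈ -5.7167)
l - 1*17 = -343/60 - 1*17 = -343/60 - 17 = -1363/60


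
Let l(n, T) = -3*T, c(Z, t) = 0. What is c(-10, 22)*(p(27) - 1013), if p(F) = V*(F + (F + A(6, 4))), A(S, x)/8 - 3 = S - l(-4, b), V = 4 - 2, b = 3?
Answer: 0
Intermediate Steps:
V = 2
A(S, x) = 96 + 8*S (A(S, x) = 24 + 8*(S - (-3)*3) = 24 + 8*(S - 1*(-9)) = 24 + 8*(S + 9) = 24 + 8*(9 + S) = 24 + (72 + 8*S) = 96 + 8*S)
p(F) = 288 + 4*F (p(F) = 2*(F + (F + (96 + 8*6))) = 2*(F + (F + (96 + 48))) = 2*(F + (F + 144)) = 2*(F + (144 + F)) = 2*(144 + 2*F) = 288 + 4*F)
c(-10, 22)*(p(27) - 1013) = 0*((288 + 4*27) - 1013) = 0*((288 + 108) - 1013) = 0*(396 - 1013) = 0*(-617) = 0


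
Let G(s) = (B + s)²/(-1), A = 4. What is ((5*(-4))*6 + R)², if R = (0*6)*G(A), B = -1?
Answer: 14400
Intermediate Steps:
G(s) = -(-1 + s)² (G(s) = (-1 + s)²/(-1) = (-1 + s)²*(-1) = -(-1 + s)²)
R = 0 (R = (0*6)*(-(-1 + 4)²) = 0*(-1*3²) = 0*(-1*9) = 0*(-9) = 0)
((5*(-4))*6 + R)² = ((5*(-4))*6 + 0)² = (-20*6 + 0)² = (-120 + 0)² = (-120)² = 14400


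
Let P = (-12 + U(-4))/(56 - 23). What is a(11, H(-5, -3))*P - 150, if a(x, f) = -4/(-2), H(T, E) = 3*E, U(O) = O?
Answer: -4982/33 ≈ -150.97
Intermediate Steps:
a(x, f) = 2 (a(x, f) = -4*(-½) = 2)
P = -16/33 (P = (-12 - 4)/(56 - 23) = -16/33 ≈ -0.48485)
a(11, H(-5, -3))*P - 150 = 2*(-16/33) - 150 = -32/33 - 150 = -4982/33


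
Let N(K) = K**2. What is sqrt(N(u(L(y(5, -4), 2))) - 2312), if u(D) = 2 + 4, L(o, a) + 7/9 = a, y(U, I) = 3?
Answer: 2*I*sqrt(569) ≈ 47.707*I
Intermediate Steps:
L(o, a) = -7/9 + a
u(D) = 6
sqrt(N(u(L(y(5, -4), 2))) - 2312) = sqrt(6**2 - 2312) = sqrt(36 - 2312) = sqrt(-2276) = 2*I*sqrt(569)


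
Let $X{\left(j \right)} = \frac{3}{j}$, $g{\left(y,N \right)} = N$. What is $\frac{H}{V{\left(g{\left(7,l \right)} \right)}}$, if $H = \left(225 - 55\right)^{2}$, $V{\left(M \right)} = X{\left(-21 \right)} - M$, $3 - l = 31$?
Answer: $\frac{40460}{39} \approx 1037.4$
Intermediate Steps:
$l = -28$ ($l = 3 - 31 = -28$)
$V{\left(M \right)} = - \frac{1}{7} - M$ ($V{\left(M \right)} = \frac{3}{-21} - M = 3 \left(- \frac{1}{21}\right) - M = - \frac{1}{7} - M$)
$H = 28900$ ($H = 170^{2} = 28900$)
$\frac{H}{V{\left(g{\left(7,l \right)} \right)}} = \frac{28900}{- \frac{1}{7} - -28} = \frac{28900}{- \frac{1}{7} + 28} = \frac{28900}{\frac{195}{7}} = 28900 \cdot \frac{7}{195} = \frac{40460}{39}$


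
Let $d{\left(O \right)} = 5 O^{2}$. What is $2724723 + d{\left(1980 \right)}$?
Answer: $22326723$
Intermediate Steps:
$2724723 + d{\left(1980 \right)} = 2724723 + 5 \cdot 1980^{2} = 2724723 + 5 \cdot 3920400 = 2724723 + 19602000 = 22326723$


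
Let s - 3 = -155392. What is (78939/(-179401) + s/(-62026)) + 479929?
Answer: 5340445610775329/11127526426 ≈ 4.7993e+5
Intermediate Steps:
s = -155389 (s = 3 - 155392 = -155389)
(78939/(-179401) + s/(-62026)) + 479929 = (78939/(-179401) - 155389/(-62026)) + 479929 = (78939*(-1/179401) - 155389*(-1/62026)) + 479929 = (-78939/179401 + 155389/62026) + 479929 = 22980671575/11127526426 + 479929 = 5340445610775329/11127526426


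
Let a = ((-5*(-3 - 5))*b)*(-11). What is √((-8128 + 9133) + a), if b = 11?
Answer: I*√3835 ≈ 61.927*I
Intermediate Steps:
a = -4840 (a = (-5*(-3 - 5)*11)*(-11) = (-5*(-8)*11)*(-11) = (40*11)*(-11) = 440*(-11) = -4840)
√((-8128 + 9133) + a) = √((-8128 + 9133) - 4840) = √(1005 - 4840) = √(-3835) = I*√3835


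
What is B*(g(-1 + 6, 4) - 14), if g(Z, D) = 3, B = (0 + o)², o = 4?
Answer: -176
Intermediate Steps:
B = 16 (B = (0 + 4)² = 4² = 16)
B*(g(-1 + 6, 4) - 14) = 16*(3 - 14) = 16*(-11) = -176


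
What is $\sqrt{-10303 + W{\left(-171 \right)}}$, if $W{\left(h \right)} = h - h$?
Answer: $i \sqrt{10303} \approx 101.5 i$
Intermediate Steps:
$W{\left(h \right)} = 0$
$\sqrt{-10303 + W{\left(-171 \right)}} = \sqrt{-10303 + 0} = \sqrt{-10303} = i \sqrt{10303}$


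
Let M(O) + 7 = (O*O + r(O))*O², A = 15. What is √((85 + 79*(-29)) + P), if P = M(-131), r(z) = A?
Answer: √294755123 ≈ 17168.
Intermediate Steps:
r(z) = 15
M(O) = -7 + O²*(15 + O²) (M(O) = -7 + (O*O + 15)*O² = -7 + (O² + 15)*O² = -7 + (15 + O²)*O² = -7 + O²*(15 + O²))
P = 294757329 (P = -7 + (-131)⁴ + 15*(-131)² = -7 + 294499921 + 15*17161 = -7 + 294499921 + 257415 = 294757329)
√((85 + 79*(-29)) + P) = √((85 + 79*(-29)) + 294757329) = √((85 - 2291) + 294757329) = √(-2206 + 294757329) = √294755123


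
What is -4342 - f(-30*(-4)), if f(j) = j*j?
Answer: -18742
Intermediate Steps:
f(j) = j²
-4342 - f(-30*(-4)) = -4342 - (-30*(-4))² = -4342 - (-15*(-8))² = -4342 - 1*120² = -4342 - 1*14400 = -4342 - 14400 = -18742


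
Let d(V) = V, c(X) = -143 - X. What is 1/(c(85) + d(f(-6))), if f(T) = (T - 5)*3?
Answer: -1/261 ≈ -0.0038314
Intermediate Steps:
f(T) = -15 + 3*T (f(T) = (-5 + T)*3 = -15 + 3*T)
1/(c(85) + d(f(-6))) = 1/((-143 - 1*85) + (-15 + 3*(-6))) = 1/((-143 - 85) + (-15 - 18)) = 1/(-228 - 33) = 1/(-261) = -1/261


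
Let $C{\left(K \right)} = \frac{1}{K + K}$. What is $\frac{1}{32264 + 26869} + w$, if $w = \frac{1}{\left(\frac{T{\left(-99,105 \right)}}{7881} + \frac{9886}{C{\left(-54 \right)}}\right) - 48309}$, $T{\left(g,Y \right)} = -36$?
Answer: $\frac{308486860}{19262404782047} \approx 1.6015 \cdot 10^{-5}$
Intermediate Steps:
$C{\left(K \right)} = \frac{1}{2 K}$
$w = - \frac{2627}{2931724131}$ ($w = \frac{1}{\left(- \frac{36}{7881} + \frac{9886}{\frac{1}{2} \frac{1}{-54}}\right) - 48309} = \frac{1}{\left(\left(-36\right) \frac{1}{7881} + \frac{9886}{\frac{1}{2} \left(- \frac{1}{54}\right)}\right) - 48309} = \frac{1}{\left(- \frac{12}{2627} + \frac{9886}{- \frac{1}{108}}\right) - 48309} = \frac{1}{\left(- \frac{12}{2627} + 9886 \left(-108\right)\right) - 48309} = \frac{1}{\left(- \frac{12}{2627} - 1067688\right) - 48309} = \frac{1}{- \frac{2804816388}{2627} - 48309} = \frac{1}{- \frac{2931724131}{2627}} = - \frac{2627}{2931724131} \approx -8.9606 \cdot 10^{-7}$)
$\frac{1}{32264 + 26869} + w = \frac{1}{32264 + 26869} - \frac{2627}{2931724131} = \frac{1}{59133} - \frac{2627}{2931724131} = \frac{308486860}{19262404782047}$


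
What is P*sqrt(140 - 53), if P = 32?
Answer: 32*sqrt(87) ≈ 298.48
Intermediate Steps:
P*sqrt(140 - 53) = 32*sqrt(140 - 53) = 32*sqrt(87)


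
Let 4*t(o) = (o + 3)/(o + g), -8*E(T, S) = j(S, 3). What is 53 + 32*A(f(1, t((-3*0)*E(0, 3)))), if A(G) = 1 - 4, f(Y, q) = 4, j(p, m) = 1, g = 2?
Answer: -43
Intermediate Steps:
E(T, S) = -1/8 (E(T, S) = -1/8*1 = -1/8)
t(o) = (3 + o)/(4*(2 + o)) (t(o) = ((o + 3)/(o + 2))/4 = ((3 + o)/(2 + o))/4 = (3 + o)/(4*(2 + o)))
A(G) = -3
53 + 32*A(f(1, t((-3*0)*E(0, 3)))) = 53 + 32*(-3) = 53 - 96 = -43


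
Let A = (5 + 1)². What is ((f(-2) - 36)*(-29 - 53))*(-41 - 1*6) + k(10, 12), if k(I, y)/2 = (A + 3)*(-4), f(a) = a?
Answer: -146764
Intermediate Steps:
A = 36 (A = 6² = 36)
k(I, y) = -312 (k(I, y) = 2*((36 + 3)*(-4)) = 2*(39*(-4)) = 2*(-156) = -312)
((f(-2) - 36)*(-29 - 53))*(-41 - 1*6) + k(10, 12) = ((-2 - 36)*(-29 - 53))*(-41 - 1*6) - 312 = (-38*(-82))*(-41 - 6) - 312 = 3116*(-47) - 312 = -146452 - 312 = -146764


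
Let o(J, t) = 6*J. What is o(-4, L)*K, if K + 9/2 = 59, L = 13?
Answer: -1308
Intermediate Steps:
K = 109/2 (K = -9/2 + 59 = 109/2 ≈ 54.500)
o(-4, L)*K = (6*(-4))*(109/2) = -24*109/2 = -1308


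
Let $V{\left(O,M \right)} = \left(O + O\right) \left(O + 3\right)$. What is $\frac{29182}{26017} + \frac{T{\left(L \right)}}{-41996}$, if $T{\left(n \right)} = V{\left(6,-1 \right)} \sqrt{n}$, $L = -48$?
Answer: $\frac{29182}{26017} - \frac{108 i \sqrt{3}}{10499} \approx 1.1217 - 0.017817 i$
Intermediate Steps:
$V{\left(O,M \right)} = 2 O \left(3 + O\right)$
$T{\left(n \right)} = 108 \sqrt{n}$ ($T{\left(n \right)} = 2 \cdot 6 \left(3 + 6\right) \sqrt{n} = 2 \cdot 6 \cdot 9 \sqrt{n} = 108 \sqrt{n}$)
$\frac{29182}{26017} + \frac{T{\left(L \right)}}{-41996} = \frac{29182}{26017} + \frac{108 \sqrt{-48}}{-41996} = 29182 \cdot \frac{1}{26017} + 108 \cdot 4 i \sqrt{3} \left(- \frac{1}{41996}\right) = \frac{29182}{26017} + 432 i \sqrt{3} \left(- \frac{1}{41996}\right) = \frac{29182}{26017} - \frac{108 i \sqrt{3}}{10499}$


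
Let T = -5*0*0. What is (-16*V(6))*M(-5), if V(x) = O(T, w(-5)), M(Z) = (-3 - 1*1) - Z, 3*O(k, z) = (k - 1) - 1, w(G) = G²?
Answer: 32/3 ≈ 10.667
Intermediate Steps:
T = 0 (T = 0*0 = 0)
O(k, z) = -⅔ + k/3 (O(k, z) = ((k - 1) - 1)/3 = ((-1 + k) - 1)/3 = (-2 + k)/3 = -⅔ + k/3)
M(Z) = -4 - Z (M(Z) = (-3 - 1) - Z = -4 - Z)
V(x) = -⅔ (V(x) = -⅔ + (⅓)*0 = -⅔ + 0 = -⅔)
(-16*V(6))*M(-5) = (-16*(-⅔))*(-4 - 1*(-5)) = 32*(-4 + 5)/3 = (32/3)*1 = 32/3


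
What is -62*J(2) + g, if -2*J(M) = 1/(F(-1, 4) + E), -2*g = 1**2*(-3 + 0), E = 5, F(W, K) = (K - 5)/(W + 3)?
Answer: 151/18 ≈ 8.3889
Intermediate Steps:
F(W, K) = (-5 + K)/(3 + W)
g = 3/2 (g = -1**2*(-3 + 0)/2 = -(-3)/2 = -1/2*(-3) = 3/2 ≈ 1.5000)
J(M) = -1/9 (J(M) = -1/(2*((-5 + 4)/(3 - 1) + 5)) = -1/(2*(-1/2 + 5)) = -1/(2*9/2) = -1/2*2/9 = -1/9)
-62*J(2) + g = -62*(-1/9) + 3/2 = 62/9 + 3/2 = 151/18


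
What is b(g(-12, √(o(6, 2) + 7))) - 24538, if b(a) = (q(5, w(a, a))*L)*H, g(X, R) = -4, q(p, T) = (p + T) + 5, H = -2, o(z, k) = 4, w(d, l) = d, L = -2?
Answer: -24514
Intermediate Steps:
q(p, T) = 5 + T + p (q(p, T) = (T + p) + 5 = 5 + T + p)
b(a) = 40 + 4*a (b(a) = ((5 + a + 5)*(-2))*(-2) = ((10 + a)*(-2))*(-2) = (-20 - 2*a)*(-2) = 40 + 4*a)
b(g(-12, √(o(6, 2) + 7))) - 24538 = (40 + 4*(-4)) - 24538 = (40 - 16) - 24538 = 24 - 24538 = -24514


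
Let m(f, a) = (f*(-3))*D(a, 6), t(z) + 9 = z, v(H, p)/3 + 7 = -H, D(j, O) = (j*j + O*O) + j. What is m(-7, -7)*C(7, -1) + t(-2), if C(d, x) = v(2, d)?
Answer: -44237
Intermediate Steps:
D(j, O) = j + O**2 + j**2 (D(j, O) = (j**2 + O**2) + j = (O**2 + j**2) + j = j + O**2 + j**2)
v(H, p) = -21 - 3*H (v(H, p) = -21 + 3*(-H) = -21 - 3*H)
t(z) = -9 + z
C(d, x) = -27 (C(d, x) = -21 - 3*2 = -21 - 6 = -27)
m(f, a) = -3*f*(36 + a + a**2) (m(f, a) = (f*(-3))*(a + 6**2 + a**2) = (-3*f)*(a + 36 + a**2) = (-3*f)*(36 + a + a**2) = -3*f*(36 + a + a**2))
m(-7, -7)*C(7, -1) + t(-2) = -3*(-7)*(36 - 7 + (-7)**2)*(-27) + (-9 - 2) = -3*(-7)*(36 - 7 + 49)*(-27) - 11 = -3*(-7)*78*(-27) - 11 = 1638*(-27) - 11 = -44226 - 11 = -44237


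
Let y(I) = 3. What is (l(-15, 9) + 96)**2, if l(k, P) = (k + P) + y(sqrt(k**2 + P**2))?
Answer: 8649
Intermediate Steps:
l(k, P) = 3 + P + k (l(k, P) = (k + P) + 3 = (P + k) + 3 = 3 + P + k)
(l(-15, 9) + 96)**2 = ((3 + 9 - 15) + 96)**2 = (-3 + 96)**2 = 93**2 = 8649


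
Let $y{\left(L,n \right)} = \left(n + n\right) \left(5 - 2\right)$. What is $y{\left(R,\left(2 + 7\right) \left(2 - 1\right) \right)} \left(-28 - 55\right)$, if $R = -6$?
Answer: $-4482$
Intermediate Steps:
$y{\left(L,n \right)} = 6 n$ ($y{\left(L,n \right)} = 2 n 3 = 6 n$)
$y{\left(R,\left(2 + 7\right) \left(2 - 1\right) \right)} \left(-28 - 55\right) = 6 \left(2 + 7\right) \left(2 - 1\right) \left(-28 - 55\right) = 6 \cdot 9 \cdot 1 \left(-83\right) = 6 \cdot 9 \left(-83\right) = 54 \left(-83\right) = -4482$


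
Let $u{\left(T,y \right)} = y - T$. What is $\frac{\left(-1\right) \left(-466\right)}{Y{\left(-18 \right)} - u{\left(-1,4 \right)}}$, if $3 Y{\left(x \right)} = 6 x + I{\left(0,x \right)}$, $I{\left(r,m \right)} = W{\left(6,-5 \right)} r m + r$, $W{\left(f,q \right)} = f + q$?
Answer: $- \frac{466}{41} \approx -11.366$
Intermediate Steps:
$I{\left(r,m \right)} = r + m r$ ($I{\left(r,m \right)} = \left(6 - 5\right) r m + r = 1 r m + r = r m + r = m r + r = r + m r$)
$Y{\left(x \right)} = 2 x$ ($Y{\left(x \right)} = \frac{6 x + 0 \left(1 + x\right)}{3} = \frac{6 x + 0}{3} = \frac{6 x}{3} = 2 x$)
$\frac{\left(-1\right) \left(-466\right)}{Y{\left(-18 \right)} - u{\left(-1,4 \right)}} = \frac{\left(-1\right) \left(-466\right)}{2 \left(-18\right) - \left(4 - -1\right)} = \frac{466}{-36 - \left(4 + 1\right)} = \frac{466}{-36 - 5} = \frac{466}{-41} = 466 \left(- \frac{1}{41}\right) = - \frac{466}{41}$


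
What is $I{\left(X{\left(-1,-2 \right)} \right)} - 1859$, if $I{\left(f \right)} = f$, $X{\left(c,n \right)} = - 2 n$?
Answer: $-1855$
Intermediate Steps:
$I{\left(X{\left(-1,-2 \right)} \right)} - 1859 = \left(-2\right) \left(-2\right) - 1859 = 4 - 1859 = -1855$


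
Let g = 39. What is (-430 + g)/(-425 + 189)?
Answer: 391/236 ≈ 1.6568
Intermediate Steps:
(-430 + g)/(-425 + 189) = (-430 + 39)/(-425 + 189) = -391/(-236) = -391*(-1/236) = 391/236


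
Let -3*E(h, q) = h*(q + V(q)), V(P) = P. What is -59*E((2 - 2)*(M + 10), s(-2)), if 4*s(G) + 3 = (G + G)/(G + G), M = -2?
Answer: 0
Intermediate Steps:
s(G) = -½ (s(G) = -¾ + ((G + G)/(G + G))/4 = -¾ + ((2*G)/((2*G)))/4 = -¾ + ((2*G)*(1/(2*G)))/4 = -¾ + (¼)*1 = -¾ + ¼ = -½)
E(h, q) = -2*h*q/3 (E(h, q) = -h*(q + q)/3 = -h*2*q/3 = -2*h*q/3)
-59*E((2 - 2)*(M + 10), s(-2)) = -(-118)*(2 - 2)*(-2 + 10)*(-1)/(3*2) = -(-118)*0*8*(-1)/(3*2) = -(-118)*0*(-1)/(3*2) = -59*0 = 0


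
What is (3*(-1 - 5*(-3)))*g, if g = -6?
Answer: -252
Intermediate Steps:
(3*(-1 - 5*(-3)))*g = (3*(-1 - 5*(-3)))*(-6) = (3*(-1 + 15))*(-6) = (3*14)*(-6) = 42*(-6) = -252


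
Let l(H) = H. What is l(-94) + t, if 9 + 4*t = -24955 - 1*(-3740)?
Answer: -5400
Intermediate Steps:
t = -5306 (t = -9/4 + (-24955 - 1*(-3740))/4 = -9/4 + (-24955 + 3740)/4 = -9/4 + (1/4)*(-21215) = -9/4 - 21215/4 = -5306)
l(-94) + t = -94 - 5306 = -5400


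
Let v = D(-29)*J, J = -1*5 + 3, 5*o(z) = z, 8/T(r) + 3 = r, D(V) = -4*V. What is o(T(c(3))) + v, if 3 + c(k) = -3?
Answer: -10448/45 ≈ -232.18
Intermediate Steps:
c(k) = -6 (c(k) = -3 - 3 = -6)
T(r) = 8/(-3 + r)
o(z) = z/5
J = -2 (J = -5 + 3 = -2)
v = -232 (v = -4*(-29)*(-2) = 116*(-2) = -232)
o(T(c(3))) + v = (8/(-3 - 6))/5 - 232 = (8/(-9))/5 - 232 = (8*(-1/9))/5 - 232 = (1/5)*(-8/9) - 232 = -8/45 - 232 = -10448/45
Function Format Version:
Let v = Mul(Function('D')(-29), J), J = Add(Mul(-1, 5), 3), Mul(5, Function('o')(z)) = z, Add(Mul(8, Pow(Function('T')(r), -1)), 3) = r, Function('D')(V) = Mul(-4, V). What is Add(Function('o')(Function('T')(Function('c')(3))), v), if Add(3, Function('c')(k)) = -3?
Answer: Rational(-10448, 45) ≈ -232.18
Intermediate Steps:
Function('c')(k) = -6 (Function('c')(k) = Add(-3, -3) = -6)
Function('T')(r) = Mul(8, Pow(Add(-3, r), -1))
Function('o')(z) = Mul(Rational(1, 5), z)
J = -2 (J = Add(-5, 3) = -2)
v = -232 (v = Mul(Mul(-4, -29), -2) = Mul(116, -2) = -232)
Add(Function('o')(Function('T')(Function('c')(3))), v) = Add(Mul(Rational(1, 5), Mul(8, Pow(Add(-3, -6), -1))), -232) = Add(Mul(Rational(1, 5), Mul(8, Pow(-9, -1))), -232) = Add(Mul(Rational(1, 5), Mul(8, Rational(-1, 9))), -232) = Add(Mul(Rational(1, 5), Rational(-8, 9)), -232) = Add(Rational(-8, 45), -232) = Rational(-10448, 45)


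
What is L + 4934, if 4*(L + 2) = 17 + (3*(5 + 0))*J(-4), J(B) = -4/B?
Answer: 4940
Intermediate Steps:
L = 6 (L = -2 + (17 + (3*(5 + 0))*(-4/(-4)))/4 = -2 + (17 + (3*5)*(-4*(-¼)))/4 = -2 + (17 + 15*1)/4 = -2 + (17 + 15)/4 = -2 + (¼)*32 = -2 + 8 = 6)
L + 4934 = 6 + 4934 = 4940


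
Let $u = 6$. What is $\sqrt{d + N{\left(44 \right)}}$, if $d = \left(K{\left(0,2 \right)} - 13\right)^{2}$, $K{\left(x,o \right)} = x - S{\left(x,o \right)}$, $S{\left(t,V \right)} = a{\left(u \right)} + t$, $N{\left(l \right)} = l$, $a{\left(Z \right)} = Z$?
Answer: $9 \sqrt{5} \approx 20.125$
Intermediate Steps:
$S{\left(t,V \right)} = 6 + t$
$K{\left(x,o \right)} = -6$ ($K{\left(x,o \right)} = x - \left(6 + x\right) = -6$)
$d = 361$ ($d = \left(-6 - 13\right)^{2} = \left(-19\right)^{2} = 361$)
$\sqrt{d + N{\left(44 \right)}} = \sqrt{361 + 44} = \sqrt{405} = 9 \sqrt{5}$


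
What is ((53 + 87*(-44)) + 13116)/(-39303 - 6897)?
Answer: -9341/46200 ≈ -0.20219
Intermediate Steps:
((53 + 87*(-44)) + 13116)/(-39303 - 6897) = ((53 - 3828) + 13116)/(-46200) = (-3775 + 13116)*(-1/46200) = 9341*(-1/46200) = -9341/46200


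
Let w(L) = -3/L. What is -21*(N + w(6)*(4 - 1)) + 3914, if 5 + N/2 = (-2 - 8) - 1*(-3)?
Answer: 8899/2 ≈ 4449.5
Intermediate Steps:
N = -24 (N = -10 + 2*((-2 - 8) - 1*(-3)) = -10 + 2*(-10 + 3) = -10 + 2*(-7) = -10 - 14 = -24)
-21*(N + w(6)*(4 - 1)) + 3914 = -21*(-24 + (-3/6)*(4 - 1)) + 3914 = -21*(-24 - 3*⅙*3) + 3914 = -21*(-24 - ½*3) + 3914 = -21*(-24 - 3/2) + 3914 = -21*(-51/2) + 3914 = 1071/2 + 3914 = 8899/2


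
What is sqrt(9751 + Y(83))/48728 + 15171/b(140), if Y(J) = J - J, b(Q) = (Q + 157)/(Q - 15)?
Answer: 632125/99 + 7*sqrt(199)/48728 ≈ 6385.1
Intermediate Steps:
b(Q) = (157 + Q)/(-15 + Q)
Y(J) = 0
sqrt(9751 + Y(83))/48728 + 15171/b(140) = sqrt(9751 + 0)/48728 + 15171/(((157 + 140)/(-15 + 140))) = sqrt(9751)*(1/48728) + 15171/((297/125)) = (7*sqrt(199))*(1/48728) + 15171/(((1/125)*297)) = 7*sqrt(199)/48728 + 15171/(297/125) = 7*sqrt(199)/48728 + 15171*(125/297) = 7*sqrt(199)/48728 + 632125/99 = 632125/99 + 7*sqrt(199)/48728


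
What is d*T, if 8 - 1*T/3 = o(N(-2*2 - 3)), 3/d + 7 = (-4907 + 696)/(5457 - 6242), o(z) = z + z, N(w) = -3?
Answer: -16485/214 ≈ -77.033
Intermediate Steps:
o(z) = 2*z
d = -785/428 (d = 3/(-7 + (-4907 + 696)/(5457 - 6242)) = 3/(-7 - 4211/(-785)) = 3/(-7 - 4211*(-1/785)) = 3/(-7 + 4211/785) = 3/(-1284/785) = 3*(-785/1284) = -785/428 ≈ -1.8341)
T = 42 (T = 24 - 6*(-3) = 24 - 3*(-6) = 24 + 18 = 42)
d*T = -785/428*42 = -16485/214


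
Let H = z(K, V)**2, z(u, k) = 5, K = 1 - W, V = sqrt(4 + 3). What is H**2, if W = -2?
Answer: 625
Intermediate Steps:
V = sqrt(7) ≈ 2.6458
K = 3 (K = 1 - 1*(-2) = 1 + 2 = 3)
H = 25 (H = 5**2 = 25)
H**2 = 25**2 = 625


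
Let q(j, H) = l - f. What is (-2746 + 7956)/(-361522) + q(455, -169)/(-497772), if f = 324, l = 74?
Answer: -625752905/44988882246 ≈ -0.013909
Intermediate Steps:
q(j, H) = -250 (q(j, H) = 74 - 1*324 = 74 - 324 = -250)
(-2746 + 7956)/(-361522) + q(455, -169)/(-497772) = (-2746 + 7956)/(-361522) - 250/(-497772) = 5210*(-1/361522) - 250*(-1/497772) = -2605/180761 + 125/248886 = -625752905/44988882246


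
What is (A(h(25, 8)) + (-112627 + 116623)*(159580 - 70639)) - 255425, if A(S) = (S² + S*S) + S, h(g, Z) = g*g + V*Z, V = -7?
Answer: 355800902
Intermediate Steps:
h(g, Z) = g² - 7*Z (h(g, Z) = g*g - 7*Z = g² - 7*Z)
A(S) = S + 2*S² (A(S) = (S² + S²) + S = 2*S² + S = S + 2*S²)
(A(h(25, 8)) + (-112627 + 116623)*(159580 - 70639)) - 255425 = ((25² - 7*8)*(1 + 2*(25² - 7*8)) + (-112627 + 116623)*(159580 - 70639)) - 255425 = ((625 - 56)*(1 + 2*(625 - 56)) + 3996*88941) - 255425 = (569*(1 + 2*569) + 355408236) - 255425 = (569*(1 + 1138) + 355408236) - 255425 = (569*1139 + 355408236) - 255425 = (648091 + 355408236) - 255425 = 356056327 - 255425 = 355800902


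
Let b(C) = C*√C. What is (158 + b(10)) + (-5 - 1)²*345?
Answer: 12578 + 10*√10 ≈ 12610.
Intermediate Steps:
b(C) = C^(3/2)
(158 + b(10)) + (-5 - 1)²*345 = (158 + 10^(3/2)) + (-5 - 1)²*345 = (158 + 10*√10) + (-6)²*345 = (158 + 10*√10) + 36*345 = (158 + 10*√10) + 12420 = 12578 + 10*√10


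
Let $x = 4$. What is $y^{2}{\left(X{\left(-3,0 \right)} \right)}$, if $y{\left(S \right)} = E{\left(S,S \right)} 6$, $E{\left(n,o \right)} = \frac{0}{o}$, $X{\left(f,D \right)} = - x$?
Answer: $0$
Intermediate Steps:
$X{\left(f,D \right)} = -4$ ($X{\left(f,D \right)} = \left(-1\right) 4 = -4$)
$E{\left(n,o \right)} = 0$
$y{\left(S \right)} = 0$ ($y{\left(S \right)} = 0 \cdot 6 = 0$)
$y^{2}{\left(X{\left(-3,0 \right)} \right)} = 0^{2} = 0$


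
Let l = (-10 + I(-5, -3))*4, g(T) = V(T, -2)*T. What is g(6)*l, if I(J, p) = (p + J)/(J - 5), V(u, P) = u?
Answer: -6624/5 ≈ -1324.8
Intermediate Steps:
I(J, p) = (J + p)/(-5 + J)
g(T) = T² (g(T) = T*T = T²)
l = -184/5 (l = (-10 + (-5 - 3)/(-5 - 5))*4 = (-10 - 8/(-10))*4 = (-10 - ⅒*(-8))*4 = (-10 + ⅘)*4 = -46/5*4 = -184/5 ≈ -36.800)
g(6)*l = 6²*(-184/5) = 36*(-184/5) = -6624/5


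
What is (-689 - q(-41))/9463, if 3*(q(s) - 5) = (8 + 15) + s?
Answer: -688/9463 ≈ -0.072704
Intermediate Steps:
q(s) = 38/3 + s/3 (q(s) = 5 + ((8 + 15) + s)/3 = 5 + (23 + s)/3 = 5 + (23/3 + s/3) = 38/3 + s/3)
(-689 - q(-41))/9463 = (-689 - (38/3 + (⅓)*(-41)))/9463 = (-689 - (38/3 - 41/3))*(1/9463) = (-689 - 1*(-1))*(1/9463) = (-689 + 1)*(1/9463) = -688*1/9463 = -688/9463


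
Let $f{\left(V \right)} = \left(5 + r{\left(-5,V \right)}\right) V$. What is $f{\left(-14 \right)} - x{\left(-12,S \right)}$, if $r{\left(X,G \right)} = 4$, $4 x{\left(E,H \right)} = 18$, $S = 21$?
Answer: $- \frac{261}{2} \approx -130.5$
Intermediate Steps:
$x{\left(E,H \right)} = \frac{9}{2}$ ($x{\left(E,H \right)} = \frac{1}{4} \cdot 18 = \frac{9}{2}$)
$f{\left(V \right)} = 9 V$ ($f{\left(V \right)} = \left(5 + 4\right) V = 9 V$)
$f{\left(-14 \right)} - x{\left(-12,S \right)} = 9 \left(-14\right) - \frac{9}{2} = -126 - \frac{9}{2} = - \frac{261}{2}$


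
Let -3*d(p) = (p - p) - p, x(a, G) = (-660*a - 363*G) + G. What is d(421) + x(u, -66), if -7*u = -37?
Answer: 431419/21 ≈ 20544.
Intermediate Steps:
u = 37/7 (u = -⅐*(-37) = 37/7 ≈ 5.2857)
x(a, G) = -660*a - 362*G
d(p) = p/3 (d(p) = -((p - p) - p)/3 = -(0 - p)/3 = -(-1)*p/3 = p/3)
d(421) + x(u, -66) = (⅓)*421 + (-660*37/7 - 362*(-66)) = 421/3 + (-24420/7 + 23892) = 421/3 + 142824/7 = 431419/21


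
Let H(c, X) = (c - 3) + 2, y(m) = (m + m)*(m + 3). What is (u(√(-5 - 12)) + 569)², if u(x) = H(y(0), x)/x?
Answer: (9673 + I*√17)²/289 ≈ 3.2376e+5 + 276.01*I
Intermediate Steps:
y(m) = 2*m*(3 + m) (y(m) = (2*m)*(3 + m) = 2*m*(3 + m))
H(c, X) = -1 + c (H(c, X) = (-3 + c) + 2 = -1 + c)
u(x) = -1/x (u(x) = (-1 + 2*0*(3 + 0))/x = (-1 + 2*0*3)/x = (-1 + 0)/x = -1/x)
(u(√(-5 - 12)) + 569)² = (-1/(√(-5 - 12)) + 569)² = (-1/(√(-17)) + 569)² = (-1/(I*√17) + 569)² = (-(-1)*I*√17/17 + 569)² = (I*√17/17 + 569)² = (569 + I*√17/17)²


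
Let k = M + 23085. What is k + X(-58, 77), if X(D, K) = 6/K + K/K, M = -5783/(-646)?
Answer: 1148792979/49742 ≈ 23095.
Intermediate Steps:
M = 5783/646 (M = -5783*(-1/646) = 5783/646 ≈ 8.9520)
X(D, K) = 1 + 6/K (X(D, K) = 6/K + 1 = 1 + 6/K)
k = 14918693/646 (k = 5783/646 + 23085 = 14918693/646 ≈ 23094.)
k + X(-58, 77) = 14918693/646 + (6 + 77)/77 = 14918693/646 + (1/77)*83 = 14918693/646 + 83/77 = 1148792979/49742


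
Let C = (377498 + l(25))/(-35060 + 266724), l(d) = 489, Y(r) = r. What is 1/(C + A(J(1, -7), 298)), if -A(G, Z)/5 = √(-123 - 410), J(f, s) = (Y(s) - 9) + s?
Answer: 87565980368/715271757711369 + 268341044480*I*√533/715271757711369 ≈ 0.00012242 + 0.0086612*I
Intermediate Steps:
J(f, s) = -9 + 2*s (J(f, s) = (s - 9) + s = (-9 + s) + s = -9 + 2*s)
A(G, Z) = -5*I*√533 (A(G, Z) = -5*√(-123 - 410) = -5*I*√533)
C = 377987/231664 (C = (377498 + 489)/(-35060 + 266724) = 377987/231664 ≈ 1.6316)
1/(C + A(J(1, -7), 298)) = 1/(377987/231664 - 5*I*√533)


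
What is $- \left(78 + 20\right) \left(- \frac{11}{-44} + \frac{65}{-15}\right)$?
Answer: $\frac{2401}{6} \approx 400.17$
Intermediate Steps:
$- \left(78 + 20\right) \left(- \frac{11}{-44} + \frac{65}{-15}\right) = - 98 \left(\left(-11\right) \left(- \frac{1}{44}\right) + 65 \left(- \frac{1}{15}\right)\right) = - 98 \left(\frac{1}{4} - \frac{13}{3}\right) = - \frac{98 \left(-49\right)}{12} = \left(-1\right) \left(- \frac{2401}{6}\right) = \frac{2401}{6}$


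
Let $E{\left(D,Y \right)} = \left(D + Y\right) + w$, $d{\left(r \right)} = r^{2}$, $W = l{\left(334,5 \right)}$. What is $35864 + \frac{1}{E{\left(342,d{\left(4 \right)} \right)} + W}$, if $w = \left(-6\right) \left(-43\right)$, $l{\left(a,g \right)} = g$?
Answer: $\frac{22271545}{621} \approx 35864.0$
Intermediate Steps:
$W = 5$
$w = 258$
$E{\left(D,Y \right)} = 258 + D + Y$ ($E{\left(D,Y \right)} = \left(D + Y\right) + 258 = 258 + D + Y$)
$35864 + \frac{1}{E{\left(342,d{\left(4 \right)} \right)} + W} = 35864 + \frac{1}{\left(258 + 342 + 4^{2}\right) + 5} = 35864 + \frac{1}{\left(258 + 342 + 16\right) + 5} = 35864 + \frac{1}{616 + 5} = 35864 + \frac{1}{621} = \frac{22271545}{621}$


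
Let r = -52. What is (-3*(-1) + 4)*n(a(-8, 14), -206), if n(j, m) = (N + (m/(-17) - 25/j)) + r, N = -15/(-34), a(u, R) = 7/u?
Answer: -2587/34 ≈ -76.088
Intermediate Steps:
N = 15/34 (N = -15*(-1/34) = 15/34 ≈ 0.44118)
n(j, m) = -1753/34 - 25/j - m/17 (n(j, m) = (15/34 + (m/(-17) - 25/j)) - 52 = (15/34 + (m*(-1/17) - 25/j)) - 52 = (15/34 + (-m/17 - 25/j)) - 52 = (15/34 + (-25/j - m/17)) - 52 = (15/34 - 25/j - m/17) - 52 = -1753/34 - 25/j - m/17)
(-3*(-1) + 4)*n(a(-8, 14), -206) = (-3*(-1) + 4)*(-1753/34 - 25/(7/(-8)) - 1/17*(-206)) = (3 + 4)*(-1753/34 - 25/(7*(-⅛)) + 206/17) = 7*(-1753/34 - 25/(-7/8) + 206/17) = 7*(-1753/34 - 25*(-8/7) + 206/17) = 7*(-1753/34 + 200/7 + 206/17) = 7*(-2587/238) = -2587/34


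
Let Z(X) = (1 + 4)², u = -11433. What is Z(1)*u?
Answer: -285825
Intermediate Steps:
Z(X) = 25 (Z(X) = 5² = 25)
Z(1)*u = 25*(-11433) = -285825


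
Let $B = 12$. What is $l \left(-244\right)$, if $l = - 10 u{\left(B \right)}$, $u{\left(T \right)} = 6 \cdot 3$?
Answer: $43920$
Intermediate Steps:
$u{\left(T \right)} = 18$
$l = -180$ ($l = \left(-10\right) 18 = -180$)
$l \left(-244\right) = \left(-180\right) \left(-244\right) = 43920$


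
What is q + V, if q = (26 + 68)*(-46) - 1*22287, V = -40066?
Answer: -66677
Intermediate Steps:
q = -26611 (q = 94*(-46) - 22287 = -4324 - 22287 = -26611)
q + V = -26611 - 40066 = -66677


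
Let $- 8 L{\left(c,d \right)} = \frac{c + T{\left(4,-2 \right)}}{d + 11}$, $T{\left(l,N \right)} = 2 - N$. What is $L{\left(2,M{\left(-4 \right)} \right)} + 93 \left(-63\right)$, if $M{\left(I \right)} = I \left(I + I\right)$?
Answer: $- \frac{1007751}{172} \approx -5859.0$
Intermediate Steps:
$M{\left(I \right)} = 2 I^{2}$ ($M{\left(I \right)} = I 2 I = 2 I^{2}$)
$L{\left(c,d \right)} = - \frac{4 + c}{8 \left(11 + d\right)}$ ($L{\left(c,d \right)} = - \frac{\left(c + \left(2 - -2\right)\right) \frac{1}{d + 11}}{8} = - \frac{\left(c + \left(2 + 2\right)\right) \frac{1}{11 + d}}{8} = - \frac{\left(c + 4\right) \frac{1}{11 + d}}{8} = - \frac{\left(4 + c\right) \frac{1}{11 + d}}{8} = - \frac{\frac{1}{11 + d} \left(4 + c\right)}{8} = - \frac{4 + c}{8 \left(11 + d\right)}$)
$L{\left(2,M{\left(-4 \right)} \right)} + 93 \left(-63\right) = \frac{-4 - 2}{8 \left(11 + 2 \left(-4\right)^{2}\right)} + 93 \left(-63\right) = \frac{-4 - 2}{8 \left(11 + 2 \cdot 16\right)} - 5859 = \frac{1}{8} \frac{1}{11 + 32} \left(-6\right) - 5859 = \frac{1}{8} \cdot \frac{1}{43} \left(-6\right) - 5859 = - \frac{3}{172} - 5859 = - \frac{1007751}{172}$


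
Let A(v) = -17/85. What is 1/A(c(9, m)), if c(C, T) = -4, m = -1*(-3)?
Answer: -5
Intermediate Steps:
m = 3
A(v) = -⅕ (A(v) = -17*1/85 = -⅕)
1/A(c(9, m)) = 1/(-⅕) = -5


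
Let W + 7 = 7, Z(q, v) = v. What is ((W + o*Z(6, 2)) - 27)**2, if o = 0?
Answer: 729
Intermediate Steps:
W = 0 (W = -7 + 7 = 0)
((W + o*Z(6, 2)) - 27)**2 = ((0 + 0*2) - 27)**2 = ((0 + 0) - 27)**2 = (0 - 27)**2 = (-27)**2 = 729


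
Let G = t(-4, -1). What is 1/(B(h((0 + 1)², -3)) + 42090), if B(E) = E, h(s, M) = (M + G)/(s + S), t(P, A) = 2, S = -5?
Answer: 4/168361 ≈ 2.3758e-5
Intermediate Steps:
G = 2
h(s, M) = (2 + M)/(-5 + s) (h(s, M) = (M + 2)/(s - 5) = (2 + M)/(-5 + s))
1/(B(h((0 + 1)², -3)) + 42090) = 1/((2 - 3)/(-5 + (0 + 1)²) + 42090) = 1/(-1/(-5 + 1²) + 42090) = 1/(-1/(-5 + 1) + 42090) = 1/(-1/(-4) + 42090) = 1/(-¼*(-1) + 42090) = 1/(¼ + 42090) = 1/(168361/4) = 4/168361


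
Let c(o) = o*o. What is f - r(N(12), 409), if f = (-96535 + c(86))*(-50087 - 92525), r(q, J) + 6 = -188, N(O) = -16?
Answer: 12712291262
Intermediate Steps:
c(o) = o**2
r(q, J) = -194 (r(q, J) = -6 - 188 = -194)
f = 12712291068 (f = (-96535 + 86**2)*(-50087 - 92525) = (-96535 + 7396)*(-142612) = -89139*(-142612) = 12712291068)
f - r(N(12), 409) = 12712291068 - 1*(-194) = 12712291068 + 194 = 12712291262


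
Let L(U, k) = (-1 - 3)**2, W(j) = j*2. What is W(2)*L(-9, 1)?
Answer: 64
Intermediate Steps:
W(j) = 2*j
L(U, k) = 16 (L(U, k) = (-4)**2 = 16)
W(2)*L(-9, 1) = (2*2)*16 = 4*16 = 64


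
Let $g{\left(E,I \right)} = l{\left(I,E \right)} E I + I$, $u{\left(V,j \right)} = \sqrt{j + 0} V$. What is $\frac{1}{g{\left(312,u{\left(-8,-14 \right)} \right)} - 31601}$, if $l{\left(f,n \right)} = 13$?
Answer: $\frac{i}{- 31601 i + 32456 \sqrt{14}} \approx -2.0069 \cdot 10^{-6} + 7.7123 \cdot 10^{-6} i$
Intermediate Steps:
$u{\left(V,j \right)} = V \sqrt{j}$ ($u{\left(V,j \right)} = \sqrt{j} V = V \sqrt{j}$)
$g{\left(E,I \right)} = I + 13 E I$ ($g{\left(E,I \right)} = 13 E I + I = I + 13 E I$)
$\frac{1}{g{\left(312,u{\left(-8,-14 \right)} \right)} - 31601} = \frac{1}{- 8 \sqrt{-14} \left(1 + 13 \cdot 312\right) - 31601} = \frac{1}{- 8 i \sqrt{14} \left(1 + 4056\right) - 31601} = \frac{1}{- 8 i \sqrt{14} \cdot 4057 - 31601} = \frac{1}{- 32456 i \sqrt{14} - 31601} = \frac{1}{-31601 - 32456 i \sqrt{14}}$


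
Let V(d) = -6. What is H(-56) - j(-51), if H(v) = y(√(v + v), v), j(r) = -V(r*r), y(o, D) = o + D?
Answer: -62 + 4*I*√7 ≈ -62.0 + 10.583*I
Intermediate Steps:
y(o, D) = D + o
j(r) = 6 (j(r) = -1*(-6) = 6)
H(v) = v + √2*√v (H(v) = v + √(v + v) = v + √(2*v) = v + √2*√v)
H(-56) - j(-51) = (-56 + √2*√(-56)) - 1*6 = (-56 + √2*(2*I*√14)) - 6 = (-56 + 4*I*√7) - 6 = -62 + 4*I*√7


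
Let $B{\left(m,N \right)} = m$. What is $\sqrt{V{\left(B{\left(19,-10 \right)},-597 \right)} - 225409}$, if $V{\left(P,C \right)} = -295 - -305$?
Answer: $i \sqrt{225399} \approx 474.76 i$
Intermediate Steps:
$V{\left(P,C \right)} = 10$ ($V{\left(P,C \right)} = -295 + 305 = 10$)
$\sqrt{V{\left(B{\left(19,-10 \right)},-597 \right)} - 225409} = \sqrt{10 - 225409} = \sqrt{-225399} = i \sqrt{225399}$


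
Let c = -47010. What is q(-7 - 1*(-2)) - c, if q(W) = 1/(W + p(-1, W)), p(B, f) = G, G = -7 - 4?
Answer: 752159/16 ≈ 47010.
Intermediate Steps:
G = -11
p(B, f) = -11
q(W) = 1/(-11 + W) (q(W) = 1/(W - 11) = 1/(-11 + W))
q(-7 - 1*(-2)) - c = 1/(-11 + (-7 - 1*(-2))) - 1*(-47010) = 1/(-11 + (-7 + 2)) + 47010 = 1/(-11 - 5) + 47010 = 1/(-16) + 47010 = -1/16 + 47010 = 752159/16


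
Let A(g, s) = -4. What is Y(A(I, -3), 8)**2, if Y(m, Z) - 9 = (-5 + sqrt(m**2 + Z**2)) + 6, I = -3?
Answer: 180 + 80*sqrt(5) ≈ 358.89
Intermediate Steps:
Y(m, Z) = 10 + sqrt(Z**2 + m**2) (Y(m, Z) = 9 + ((-5 + sqrt(m**2 + Z**2)) + 6) = 9 + ((-5 + sqrt(Z**2 + m**2)) + 6) = 9 + (1 + sqrt(Z**2 + m**2)) = 10 + sqrt(Z**2 + m**2))
Y(A(I, -3), 8)**2 = (10 + sqrt(8**2 + (-4)**2))**2 = (10 + sqrt(64 + 16))**2 = (10 + sqrt(80))**2 = (10 + 4*sqrt(5))**2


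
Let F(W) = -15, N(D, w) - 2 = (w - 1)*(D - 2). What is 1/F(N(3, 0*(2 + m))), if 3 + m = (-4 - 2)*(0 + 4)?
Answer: -1/15 ≈ -0.066667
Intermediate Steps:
m = -27 (m = -3 + (-4 - 2)*(0 + 4) = -3 - 6*4 = -3 - 24 = -27)
N(D, w) = 2 + (-1 + w)*(-2 + D) (N(D, w) = 2 + (w - 1)*(D - 2) = 2 + (-1 + w)*(-2 + D))
1/F(N(3, 0*(2 + m))) = 1/(-15) = -1/15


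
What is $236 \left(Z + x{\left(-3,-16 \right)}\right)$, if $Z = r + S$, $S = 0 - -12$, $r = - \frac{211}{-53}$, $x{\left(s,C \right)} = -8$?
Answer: $\frac{99828}{53} \approx 1883.5$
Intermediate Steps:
$r = \frac{211}{53}$ ($r = \left(-211\right) \left(- \frac{1}{53}\right) = \frac{211}{53} \approx 3.9811$)
$S = 12$ ($S = 0 + 12 = 12$)
$Z = \frac{847}{53}$ ($Z = \frac{211}{53} + 12 = \frac{847}{53} \approx 15.981$)
$236 \left(Z + x{\left(-3,-16 \right)}\right) = 236 \left(\frac{847}{53} - 8\right) = 236 \cdot \frac{423}{53} = \frac{99828}{53}$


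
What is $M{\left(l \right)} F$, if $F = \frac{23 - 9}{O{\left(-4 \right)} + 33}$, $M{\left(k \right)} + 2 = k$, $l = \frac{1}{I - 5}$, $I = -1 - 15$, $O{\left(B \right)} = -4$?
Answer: $- \frac{86}{87} \approx -0.98851$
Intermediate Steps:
$I = -16$
$l = - \frac{1}{21}$ ($l = \frac{1}{-16 - 5} = \frac{1}{-21} = - \frac{1}{21} \approx -0.047619$)
$M{\left(k \right)} = -2 + k$
$F = \frac{14}{29}$ ($F = \frac{23 - 9}{-4 + 33} = \frac{14}{29} \approx 0.48276$)
$M{\left(l \right)} F = \left(-2 - \frac{1}{21}\right) \frac{14}{29} = \left(- \frac{43}{21}\right) \frac{14}{29} = - \frac{86}{87}$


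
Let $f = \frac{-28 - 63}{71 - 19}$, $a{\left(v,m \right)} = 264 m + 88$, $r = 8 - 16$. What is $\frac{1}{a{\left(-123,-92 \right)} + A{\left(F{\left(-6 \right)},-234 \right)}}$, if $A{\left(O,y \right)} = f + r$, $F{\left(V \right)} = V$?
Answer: $- \frac{4}{96839} \approx -4.1306 \cdot 10^{-5}$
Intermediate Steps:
$r = -8$ ($r = 8 - 16 = -8$)
$a{\left(v,m \right)} = 88 + 264 m$
$f = - \frac{7}{4}$ ($f = - \frac{91}{52} = \left(-91\right) \frac{1}{52} = - \frac{7}{4} \approx -1.75$)
$A{\left(O,y \right)} = - \frac{39}{4}$ ($A{\left(O,y \right)} = - \frac{7}{4} - 8 = - \frac{39}{4}$)
$\frac{1}{a{\left(-123,-92 \right)} + A{\left(F{\left(-6 \right)},-234 \right)}} = \frac{1}{\left(88 + 264 \left(-92\right)\right) - \frac{39}{4}} = \frac{1}{\left(88 - 24288\right) - \frac{39}{4}} = \frac{1}{-24200 - \frac{39}{4}} = \frac{1}{- \frac{96839}{4}} = - \frac{4}{96839}$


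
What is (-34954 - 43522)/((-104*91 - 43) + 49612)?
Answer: -78476/40105 ≈ -1.9568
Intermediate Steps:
(-34954 - 43522)/((-104*91 - 43) + 49612) = -78476/((-9464 - 43) + 49612) = -78476/(-9507 + 49612) = -78476/40105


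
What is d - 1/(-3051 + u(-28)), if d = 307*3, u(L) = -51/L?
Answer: 78632245/85377 ≈ 921.00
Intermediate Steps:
d = 921
d - 1/(-3051 + u(-28)) = 921 - 1/(-3051 - 51/(-28)) = 921 - 1/(-3051 - 51*(-1/28)) = 921 - 1/(-3051 + 51/28) = 921 - 1/(-85377/28) = 921 - 1*(-28/85377) = 921 + 28/85377 = 78632245/85377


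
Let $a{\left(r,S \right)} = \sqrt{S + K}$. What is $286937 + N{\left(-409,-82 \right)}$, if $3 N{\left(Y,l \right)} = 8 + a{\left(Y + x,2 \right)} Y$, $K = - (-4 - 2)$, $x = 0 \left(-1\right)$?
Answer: $\frac{860819}{3} - \frac{818 \sqrt{2}}{3} \approx 2.8655 \cdot 10^{5}$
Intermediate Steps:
$x = 0$
$K = 6$ ($K = \left(-1\right) \left(-6\right) = 6$)
$a{\left(r,S \right)} = \sqrt{6 + S}$ ($a{\left(r,S \right)} = \sqrt{S + 6} = \sqrt{6 + S}$)
$N{\left(Y,l \right)} = \frac{8}{3} + \frac{2 Y \sqrt{2}}{3}$ ($N{\left(Y,l \right)} = \frac{8 + \sqrt{6 + 2} Y}{3} = \frac{8 + \sqrt{8} Y}{3} = \frac{8 + 2 \sqrt{2} Y}{3} = \frac{8 + 2 Y \sqrt{2}}{3} = \frac{8}{3} + \frac{2 Y \sqrt{2}}{3}$)
$286937 + N{\left(-409,-82 \right)} = 286937 + \left(\frac{8}{3} + \frac{2}{3} \left(-409\right) \sqrt{2}\right) = 286937 + \left(\frac{8}{3} - \frac{818 \sqrt{2}}{3}\right) = \frac{860819}{3} - \frac{818 \sqrt{2}}{3}$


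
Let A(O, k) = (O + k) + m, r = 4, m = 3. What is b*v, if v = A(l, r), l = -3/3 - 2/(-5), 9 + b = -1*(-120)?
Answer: 3552/5 ≈ 710.40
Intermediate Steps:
b = 111 (b = -9 - 1*(-120) = -9 + 120 = 111)
l = -⅗ (l = -3*⅓ - 2*(-⅕) = -1 + ⅖ = -⅗ ≈ -0.60000)
A(O, k) = 3 + O + k (A(O, k) = (O + k) + 3 = 3 + O + k)
v = 32/5 (v = 3 - ⅗ + 4 = 32/5 ≈ 6.4000)
b*v = 111*(32/5) = 3552/5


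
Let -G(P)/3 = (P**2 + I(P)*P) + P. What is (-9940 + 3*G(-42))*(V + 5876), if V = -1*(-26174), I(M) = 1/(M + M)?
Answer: -815432125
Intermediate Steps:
I(M) = 1/(2*M)
G(P) = -3/2 - 3*P - 3*P**2 (G(P) = -3*((P**2 + (1/(2*P))*P) + P) = -3*((P**2 + 1/2) + P) = -3*((1/2 + P**2) + P) = -3*(1/2 + P + P**2) = -3/2 - 3*P - 3*P**2)
V = 26174
(-9940 + 3*G(-42))*(V + 5876) = (-9940 + 3*(-3/2 - 3*(-42)*(1 - 42)))*(26174 + 5876) = (-9940 + 3*(-3/2 - 3*(-42)*(-41)))*32050 = (-9940 + 3*(-3/2 - 5166))*32050 = (-9940 + 3*(-10335/2))*32050 = (-9940 - 31005/2)*32050 = -50885/2*32050 = -815432125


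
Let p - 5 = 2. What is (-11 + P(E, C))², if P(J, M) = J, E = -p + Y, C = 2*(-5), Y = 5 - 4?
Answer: 289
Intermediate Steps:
p = 7 (p = 5 + 2 = 7)
Y = 1
C = -10
E = -6 (E = -1*7 + 1 = -7 + 1 = -6)
(-11 + P(E, C))² = (-11 - 6)² = (-17)² = 289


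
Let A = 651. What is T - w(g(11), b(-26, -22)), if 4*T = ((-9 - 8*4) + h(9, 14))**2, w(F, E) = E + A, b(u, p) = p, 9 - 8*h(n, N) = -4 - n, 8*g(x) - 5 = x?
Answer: -16847/64 ≈ -263.23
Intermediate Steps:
g(x) = 5/8 + x/8
h(n, N) = 13/8 + n/8 (h(n, N) = 9/8 - (-4 - n)/8 = 9/8 + (1/2 + n/8) = 13/8 + n/8)
w(F, E) = 651 + E (w(F, E) = E + 651 = 651 + E)
T = 23409/64 (T = ((-9 - 8*4) + (13/8 + (1/8)*9))**2/4 = ((-9 - 32) + (13/8 + 9/8))**2/4 = (-41 + 11/4)**2/4 = (-153/4)**2/4 = (1/4)*(23409/16) = 23409/64 ≈ 365.77)
T - w(g(11), b(-26, -22)) = 23409/64 - (651 - 22) = 23409/64 - 1*629 = 23409/64 - 629 = -16847/64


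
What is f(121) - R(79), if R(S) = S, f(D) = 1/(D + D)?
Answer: -19117/242 ≈ -78.996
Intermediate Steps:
f(D) = 1/(2*D)
f(121) - R(79) = (1/2)/121 - 1*79 = (1/2)*(1/121) - 79 = 1/242 - 79 = -19117/242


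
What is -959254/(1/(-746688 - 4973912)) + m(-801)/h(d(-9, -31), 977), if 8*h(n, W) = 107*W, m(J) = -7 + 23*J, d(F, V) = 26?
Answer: 573658644014516160/104539 ≈ 5.4875e+12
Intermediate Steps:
h(n, W) = 107*W/8 (h(n, W) = (107*W)/8 = 107*W/8)
-959254/(1/(-746688 - 4973912)) + m(-801)/h(d(-9, -31), 977) = -959254/(1/(-746688 - 4973912)) + (-7 + 23*(-801))/(((107/8)*977)) = -959254/(1/(-5720600)) + (-7 - 18423)/(104539/8) = -959254/(-1/5720600) - 18430*8/104539 = -959254*(-5720600) - 147440/104539 = 5487508432400 - 147440/104539 = 573658644014516160/104539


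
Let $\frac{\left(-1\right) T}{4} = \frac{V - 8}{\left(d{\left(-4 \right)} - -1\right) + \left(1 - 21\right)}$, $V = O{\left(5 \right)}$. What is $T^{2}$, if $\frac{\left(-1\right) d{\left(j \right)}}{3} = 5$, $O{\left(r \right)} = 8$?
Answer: $0$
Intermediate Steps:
$d{\left(j \right)} = -15$ ($d{\left(j \right)} = \left(-3\right) 5 = -15$)
$V = 8$
$T = 0$ ($T = - 4 \frac{8 - 8}{\left(-15 - -1\right) + \left(1 - 21\right)} = - 4 \frac{0}{\left(-15 + 1\right) - 20} = - 4 \frac{0}{-14 - 20} = - 4 \frac{0}{-34} = - 4 \cdot 0 \left(- \frac{1}{34}\right) = \left(-4\right) 0 = 0$)
$T^{2} = 0^{2} = 0$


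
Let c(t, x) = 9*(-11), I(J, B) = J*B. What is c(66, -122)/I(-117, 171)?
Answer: 11/2223 ≈ 0.0049483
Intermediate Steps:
I(J, B) = B*J
c(t, x) = -99
c(66, -122)/I(-117, 171) = -99/(171*(-117)) = -99/(-20007) = -99*(-1/20007) = 11/2223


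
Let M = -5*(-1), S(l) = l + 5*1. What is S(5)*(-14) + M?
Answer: -135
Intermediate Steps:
S(l) = 5 + l (S(l) = l + 5 = 5 + l)
M = 5
S(5)*(-14) + M = (5 + 5)*(-14) + 5 = 10*(-14) + 5 = -140 + 5 = -135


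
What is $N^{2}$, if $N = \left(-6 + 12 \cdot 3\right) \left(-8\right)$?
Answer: $57600$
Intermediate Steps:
$N = -240$ ($N = \left(-6 + 36\right) \left(-8\right) = 30 \left(-8\right) = -240$)
$N^{2} = \left(-240\right)^{2} = 57600$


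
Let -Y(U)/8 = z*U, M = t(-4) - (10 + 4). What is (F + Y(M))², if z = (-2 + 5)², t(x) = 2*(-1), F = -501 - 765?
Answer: 12996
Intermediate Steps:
F = -1266
t(x) = -2
z = 9 (z = 3² = 9)
M = -16 (M = -2 - (10 + 4) = -2 - 1*14 = -2 - 14 = -16)
Y(U) = -72*U
(F + Y(M))² = (-1266 - 72*(-16))² = (-1266 + 1152)² = (-114)² = 12996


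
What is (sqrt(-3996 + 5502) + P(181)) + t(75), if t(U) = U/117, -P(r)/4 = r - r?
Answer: 25/39 + sqrt(1506) ≈ 39.448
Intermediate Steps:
P(r) = 0 (P(r) = -4*(r - r) = -4*0 = 0)
t(U) = U/117 (t(U) = U*(1/117) = U/117)
(sqrt(-3996 + 5502) + P(181)) + t(75) = (sqrt(-3996 + 5502) + 0) + (1/117)*75 = (sqrt(1506) + 0) + 25/39 = sqrt(1506) + 25/39 = 25/39 + sqrt(1506)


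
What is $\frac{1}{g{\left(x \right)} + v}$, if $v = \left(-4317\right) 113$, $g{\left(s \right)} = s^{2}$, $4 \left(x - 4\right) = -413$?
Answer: $- \frac{16}{7647527} \approx -2.0922 \cdot 10^{-6}$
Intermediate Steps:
$x = - \frac{397}{4}$ ($x = 4 + \frac{1}{4} \left(-413\right) = 4 - \frac{413}{4} = - \frac{397}{4} \approx -99.25$)
$v = -487821$
$\frac{1}{g{\left(x \right)} + v} = \frac{1}{\left(- \frac{397}{4}\right)^{2} - 487821} = \frac{1}{\frac{157609}{16} - 487821} = \frac{1}{- \frac{7647527}{16}} = - \frac{16}{7647527}$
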